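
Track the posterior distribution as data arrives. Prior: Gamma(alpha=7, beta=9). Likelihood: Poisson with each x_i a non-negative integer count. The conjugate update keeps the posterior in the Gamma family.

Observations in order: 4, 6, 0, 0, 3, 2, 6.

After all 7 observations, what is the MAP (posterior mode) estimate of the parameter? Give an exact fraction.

27/16

obs 1: x=4 → posterior Gamma(11, 10)
obs 2: x=6 → posterior Gamma(17, 11)
obs 3: x=0 → posterior Gamma(17, 12)
obs 4: x=0 → posterior Gamma(17, 13)
obs 5: x=3 → posterior Gamma(20, 14)
obs 6: x=2 → posterior Gamma(22, 15)
obs 7: x=6 → posterior Gamma(28, 16)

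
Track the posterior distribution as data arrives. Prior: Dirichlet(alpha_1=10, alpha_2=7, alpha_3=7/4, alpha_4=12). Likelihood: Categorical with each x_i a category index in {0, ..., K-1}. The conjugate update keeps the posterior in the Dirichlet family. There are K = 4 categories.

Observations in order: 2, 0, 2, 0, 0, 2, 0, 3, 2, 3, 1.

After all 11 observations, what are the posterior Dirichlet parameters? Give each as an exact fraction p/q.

alpha_1=14, alpha_2=8, alpha_3=23/4, alpha_4=14

obs 1: x=2 → posterior Dirichlet(10, 7, 11/4, 12)
obs 2: x=0 → posterior Dirichlet(11, 7, 11/4, 12)
obs 3: x=2 → posterior Dirichlet(11, 7, 15/4, 12)
obs 4: x=0 → posterior Dirichlet(12, 7, 15/4, 12)
obs 5: x=0 → posterior Dirichlet(13, 7, 15/4, 12)
obs 6: x=2 → posterior Dirichlet(13, 7, 19/4, 12)
obs 7: x=0 → posterior Dirichlet(14, 7, 19/4, 12)
obs 8: x=3 → posterior Dirichlet(14, 7, 19/4, 13)
obs 9: x=2 → posterior Dirichlet(14, 7, 23/4, 13)
obs 10: x=3 → posterior Dirichlet(14, 7, 23/4, 14)
obs 11: x=1 → posterior Dirichlet(14, 8, 23/4, 14)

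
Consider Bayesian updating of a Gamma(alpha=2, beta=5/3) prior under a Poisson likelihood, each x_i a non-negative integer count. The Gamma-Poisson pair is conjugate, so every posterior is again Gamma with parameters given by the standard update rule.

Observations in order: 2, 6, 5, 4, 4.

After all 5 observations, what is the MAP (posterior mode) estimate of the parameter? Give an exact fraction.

obs 1: x=2 → posterior Gamma(4, 8/3)
obs 2: x=6 → posterior Gamma(10, 11/3)
obs 3: x=5 → posterior Gamma(15, 14/3)
obs 4: x=4 → posterior Gamma(19, 17/3)
obs 5: x=4 → posterior Gamma(23, 20/3)

33/10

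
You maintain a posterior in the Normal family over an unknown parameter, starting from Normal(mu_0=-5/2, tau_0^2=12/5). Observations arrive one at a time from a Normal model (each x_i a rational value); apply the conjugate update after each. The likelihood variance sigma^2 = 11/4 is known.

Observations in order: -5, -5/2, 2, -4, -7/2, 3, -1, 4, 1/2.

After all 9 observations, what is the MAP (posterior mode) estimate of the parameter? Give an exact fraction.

obs 1: x=-5 → posterior Normal(-755/206, 132/103)
obs 2: x=-5/2 → posterior Normal(-995/302, 132/151)
obs 3: x=2 → posterior Normal(-803/398, 132/199)
obs 4: x=-4 → posterior Normal(-1187/494, 132/247)
obs 5: x=-7/2 → posterior Normal(-1523/590, 132/295)
obs 6: x=3 → posterior Normal(-1235/686, 132/343)
obs 7: x=-1 → posterior Normal(-1331/782, 132/391)
obs 8: x=4 → posterior Normal(-947/878, 132/439)
obs 9: x=1/2 → posterior Normal(-899/974, 132/487)

-899/974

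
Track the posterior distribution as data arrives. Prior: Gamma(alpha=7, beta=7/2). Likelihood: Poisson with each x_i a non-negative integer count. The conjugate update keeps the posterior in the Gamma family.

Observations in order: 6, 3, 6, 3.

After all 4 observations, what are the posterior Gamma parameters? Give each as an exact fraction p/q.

obs 1: x=6 → posterior Gamma(13, 9/2)
obs 2: x=3 → posterior Gamma(16, 11/2)
obs 3: x=6 → posterior Gamma(22, 13/2)
obs 4: x=3 → posterior Gamma(25, 15/2)

alpha=25, beta=15/2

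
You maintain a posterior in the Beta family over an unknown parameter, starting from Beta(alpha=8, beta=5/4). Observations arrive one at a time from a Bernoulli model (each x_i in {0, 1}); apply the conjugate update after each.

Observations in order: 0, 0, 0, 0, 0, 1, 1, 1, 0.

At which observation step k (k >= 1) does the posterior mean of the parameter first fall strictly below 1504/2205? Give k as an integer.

k = 3

obs 1: x=0 → posterior Beta(8, 9/4)
obs 2: x=0 → posterior Beta(8, 13/4)
obs 3: x=0 → posterior Beta(8, 17/4)
obs 4: x=0 → posterior Beta(8, 21/4)
obs 5: x=0 → posterior Beta(8, 25/4)
obs 6: x=1 → posterior Beta(9, 25/4)
obs 7: x=1 → posterior Beta(10, 25/4)
obs 8: x=1 → posterior Beta(11, 25/4)
obs 9: x=0 → posterior Beta(11, 29/4)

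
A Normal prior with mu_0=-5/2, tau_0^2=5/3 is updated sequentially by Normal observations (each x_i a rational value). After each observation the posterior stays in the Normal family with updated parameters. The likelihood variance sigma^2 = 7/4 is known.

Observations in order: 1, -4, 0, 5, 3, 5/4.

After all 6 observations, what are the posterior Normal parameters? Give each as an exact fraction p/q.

mu_0=145/282, tau_0^2=35/141

obs 1: x=1 → posterior Normal(-65/82, 35/41)
obs 2: x=-4 → posterior Normal(-225/122, 35/61)
obs 3: x=0 → posterior Normal(-25/18, 35/81)
obs 4: x=5 → posterior Normal(-25/202, 35/101)
obs 5: x=3 → posterior Normal(95/242, 35/121)
obs 6: x=5/4 → posterior Normal(145/282, 35/141)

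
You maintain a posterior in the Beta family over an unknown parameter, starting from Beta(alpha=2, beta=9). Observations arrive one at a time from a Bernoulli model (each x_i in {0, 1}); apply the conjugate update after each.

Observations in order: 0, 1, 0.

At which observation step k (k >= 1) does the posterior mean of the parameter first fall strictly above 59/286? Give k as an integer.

obs 1: x=0 → posterior Beta(2, 10)
obs 2: x=1 → posterior Beta(3, 10)
obs 3: x=0 → posterior Beta(3, 11)

k = 2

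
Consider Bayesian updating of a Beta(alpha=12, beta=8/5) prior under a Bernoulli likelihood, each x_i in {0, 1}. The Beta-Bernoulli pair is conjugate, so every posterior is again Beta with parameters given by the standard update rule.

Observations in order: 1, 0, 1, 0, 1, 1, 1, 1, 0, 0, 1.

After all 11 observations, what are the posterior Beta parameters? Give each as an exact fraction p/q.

alpha=19, beta=28/5

obs 1: x=1 → posterior Beta(13, 8/5)
obs 2: x=0 → posterior Beta(13, 13/5)
obs 3: x=1 → posterior Beta(14, 13/5)
obs 4: x=0 → posterior Beta(14, 18/5)
obs 5: x=1 → posterior Beta(15, 18/5)
obs 6: x=1 → posterior Beta(16, 18/5)
obs 7: x=1 → posterior Beta(17, 18/5)
obs 8: x=1 → posterior Beta(18, 18/5)
obs 9: x=0 → posterior Beta(18, 23/5)
obs 10: x=0 → posterior Beta(18, 28/5)
obs 11: x=1 → posterior Beta(19, 28/5)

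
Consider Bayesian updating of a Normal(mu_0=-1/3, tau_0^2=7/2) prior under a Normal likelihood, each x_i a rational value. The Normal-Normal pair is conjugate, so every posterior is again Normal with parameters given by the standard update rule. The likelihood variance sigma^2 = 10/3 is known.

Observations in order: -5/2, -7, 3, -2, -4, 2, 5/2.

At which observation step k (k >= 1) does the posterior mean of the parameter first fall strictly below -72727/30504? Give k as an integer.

k = 2

obs 1: x=-5/2 → posterior Normal(-355/246, 70/41)
obs 2: x=-7 → posterior Normal(-1237/372, 35/31)
obs 3: x=3 → posterior Normal(-859/498, 70/83)
obs 4: x=-2 → posterior Normal(-1111/624, 35/52)
obs 5: x=-4 → posterior Normal(-323/150, 14/25)
obs 6: x=2 → posterior Normal(-1363/876, 35/73)
obs 7: x=5/2 → posterior Normal(-524/501, 70/167)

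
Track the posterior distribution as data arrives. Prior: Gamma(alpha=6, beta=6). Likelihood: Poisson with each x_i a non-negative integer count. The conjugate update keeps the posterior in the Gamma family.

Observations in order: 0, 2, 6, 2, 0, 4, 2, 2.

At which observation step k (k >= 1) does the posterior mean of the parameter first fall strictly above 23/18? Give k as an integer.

obs 1: x=0 → posterior Gamma(6, 7)
obs 2: x=2 → posterior Gamma(8, 8)
obs 3: x=6 → posterior Gamma(14, 9)
obs 4: x=2 → posterior Gamma(16, 10)
obs 5: x=0 → posterior Gamma(16, 11)
obs 6: x=4 → posterior Gamma(20, 12)
obs 7: x=2 → posterior Gamma(22, 13)
obs 8: x=2 → posterior Gamma(24, 14)

k = 3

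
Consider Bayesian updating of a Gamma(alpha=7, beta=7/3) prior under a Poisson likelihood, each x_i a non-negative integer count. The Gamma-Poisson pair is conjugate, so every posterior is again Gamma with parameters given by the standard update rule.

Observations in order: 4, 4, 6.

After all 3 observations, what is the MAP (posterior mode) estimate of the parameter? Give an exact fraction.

obs 1: x=4 → posterior Gamma(11, 10/3)
obs 2: x=4 → posterior Gamma(15, 13/3)
obs 3: x=6 → posterior Gamma(21, 16/3)

15/4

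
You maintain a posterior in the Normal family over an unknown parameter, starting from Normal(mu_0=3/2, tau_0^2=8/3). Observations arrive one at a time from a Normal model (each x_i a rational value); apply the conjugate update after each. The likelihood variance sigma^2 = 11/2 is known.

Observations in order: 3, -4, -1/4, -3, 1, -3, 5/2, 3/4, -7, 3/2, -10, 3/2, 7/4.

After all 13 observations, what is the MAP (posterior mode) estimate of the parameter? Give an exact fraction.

-389/482

obs 1: x=3 → posterior Normal(195/98, 88/49)
obs 2: x=-4 → posterior Normal(67/130, 88/65)
obs 3: x=-1/4 → posterior Normal(59/162, 88/81)
obs 4: x=-3 → posterior Normal(-37/194, 88/97)
obs 5: x=1 → posterior Normal(-5/226, 88/113)
obs 6: x=-3 → posterior Normal(-101/258, 88/129)
obs 7: x=5/2 → posterior Normal(-21/290, 88/145)
obs 8: x=3/4 → posterior Normal(3/322, 88/161)
obs 9: x=-7 → posterior Normal(-221/354, 88/177)
obs 10: x=3/2 → posterior Normal(-173/386, 88/193)
obs 11: x=-10 → posterior Normal(-493/418, 8/19)
obs 12: x=3/2 → posterior Normal(-89/90, 88/225)
obs 13: x=7/4 → posterior Normal(-389/482, 88/241)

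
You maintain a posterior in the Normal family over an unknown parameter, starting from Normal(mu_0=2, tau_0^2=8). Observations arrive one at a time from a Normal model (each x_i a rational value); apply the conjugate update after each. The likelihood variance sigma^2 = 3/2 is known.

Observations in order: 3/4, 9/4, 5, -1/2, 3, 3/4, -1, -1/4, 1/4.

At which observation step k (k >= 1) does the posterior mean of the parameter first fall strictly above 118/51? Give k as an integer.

obs 1: x=3/4 → posterior Normal(18/19, 24/19)
obs 2: x=9/4 → posterior Normal(54/35, 24/35)
obs 3: x=5 → posterior Normal(134/51, 8/17)
obs 4: x=-1/2 → posterior Normal(126/67, 24/67)
obs 5: x=3 → posterior Normal(174/83, 24/83)
obs 6: x=3/4 → posterior Normal(62/33, 8/33)
obs 7: x=-1 → posterior Normal(34/23, 24/115)
obs 8: x=-1/4 → posterior Normal(166/131, 24/131)
obs 9: x=1/4 → posterior Normal(170/147, 8/49)

k = 3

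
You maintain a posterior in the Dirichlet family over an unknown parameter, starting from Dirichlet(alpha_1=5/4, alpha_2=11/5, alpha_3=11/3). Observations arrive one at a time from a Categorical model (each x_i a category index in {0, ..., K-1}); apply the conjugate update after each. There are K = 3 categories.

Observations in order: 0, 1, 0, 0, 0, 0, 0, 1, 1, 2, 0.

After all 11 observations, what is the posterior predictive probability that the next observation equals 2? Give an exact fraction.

280/1087

obs 1: x=0 → posterior Dirichlet(9/4, 11/5, 11/3)
obs 2: x=1 → posterior Dirichlet(9/4, 16/5, 11/3)
obs 3: x=0 → posterior Dirichlet(13/4, 16/5, 11/3)
obs 4: x=0 → posterior Dirichlet(17/4, 16/5, 11/3)
obs 5: x=0 → posterior Dirichlet(21/4, 16/5, 11/3)
obs 6: x=0 → posterior Dirichlet(25/4, 16/5, 11/3)
obs 7: x=0 → posterior Dirichlet(29/4, 16/5, 11/3)
obs 8: x=1 → posterior Dirichlet(29/4, 21/5, 11/3)
obs 9: x=1 → posterior Dirichlet(29/4, 26/5, 11/3)
obs 10: x=2 → posterior Dirichlet(29/4, 26/5, 14/3)
obs 11: x=0 → posterior Dirichlet(33/4, 26/5, 14/3)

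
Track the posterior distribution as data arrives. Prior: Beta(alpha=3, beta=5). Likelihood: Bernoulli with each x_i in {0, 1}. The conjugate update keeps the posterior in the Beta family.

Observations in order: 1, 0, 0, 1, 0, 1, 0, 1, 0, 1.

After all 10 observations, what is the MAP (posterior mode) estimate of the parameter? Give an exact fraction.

7/16

obs 1: x=1 → posterior Beta(4, 5)
obs 2: x=0 → posterior Beta(4, 6)
obs 3: x=0 → posterior Beta(4, 7)
obs 4: x=1 → posterior Beta(5, 7)
obs 5: x=0 → posterior Beta(5, 8)
obs 6: x=1 → posterior Beta(6, 8)
obs 7: x=0 → posterior Beta(6, 9)
obs 8: x=1 → posterior Beta(7, 9)
obs 9: x=0 → posterior Beta(7, 10)
obs 10: x=1 → posterior Beta(8, 10)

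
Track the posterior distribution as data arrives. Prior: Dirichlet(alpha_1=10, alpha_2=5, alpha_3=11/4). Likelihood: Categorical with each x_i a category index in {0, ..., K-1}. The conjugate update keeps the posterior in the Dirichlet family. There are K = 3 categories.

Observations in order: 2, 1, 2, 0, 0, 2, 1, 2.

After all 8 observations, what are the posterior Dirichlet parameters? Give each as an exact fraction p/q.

obs 1: x=2 → posterior Dirichlet(10, 5, 15/4)
obs 2: x=1 → posterior Dirichlet(10, 6, 15/4)
obs 3: x=2 → posterior Dirichlet(10, 6, 19/4)
obs 4: x=0 → posterior Dirichlet(11, 6, 19/4)
obs 5: x=0 → posterior Dirichlet(12, 6, 19/4)
obs 6: x=2 → posterior Dirichlet(12, 6, 23/4)
obs 7: x=1 → posterior Dirichlet(12, 7, 23/4)
obs 8: x=2 → posterior Dirichlet(12, 7, 27/4)

alpha_1=12, alpha_2=7, alpha_3=27/4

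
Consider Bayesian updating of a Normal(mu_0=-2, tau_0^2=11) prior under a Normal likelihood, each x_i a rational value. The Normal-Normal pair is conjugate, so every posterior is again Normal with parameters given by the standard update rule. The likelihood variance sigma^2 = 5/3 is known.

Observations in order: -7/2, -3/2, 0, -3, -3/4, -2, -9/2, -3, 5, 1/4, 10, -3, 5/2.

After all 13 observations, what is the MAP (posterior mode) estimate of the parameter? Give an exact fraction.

obs 1: x=-7/2 → posterior Normal(-251/76, 55/38)
obs 2: x=-3/2 → posterior Normal(-175/71, 55/71)
obs 3: x=0 → posterior Normal(-175/104, 55/104)
obs 4: x=-3 → posterior Normal(-2, 55/137)
obs 5: x=-3/4 → posterior Normal(-239/136, 11/34)
obs 6: x=-2 → posterior Normal(-1459/812, 55/203)
obs 7: x=-9/2 → posterior Normal(-2053/944, 55/236)
obs 8: x=-3 → posterior Normal(-2449/1076, 55/269)
obs 9: x=5 → posterior Normal(-1789/1208, 55/302)
obs 10: x=1/4 → posterior Normal(-439/335, 11/67)
obs 11: x=10 → posterior Normal(-109/368, 55/368)
obs 12: x=-3 → posterior Normal(-208/401, 55/401)
obs 13: x=5/2 → posterior Normal(-251/868, 55/434)

-251/868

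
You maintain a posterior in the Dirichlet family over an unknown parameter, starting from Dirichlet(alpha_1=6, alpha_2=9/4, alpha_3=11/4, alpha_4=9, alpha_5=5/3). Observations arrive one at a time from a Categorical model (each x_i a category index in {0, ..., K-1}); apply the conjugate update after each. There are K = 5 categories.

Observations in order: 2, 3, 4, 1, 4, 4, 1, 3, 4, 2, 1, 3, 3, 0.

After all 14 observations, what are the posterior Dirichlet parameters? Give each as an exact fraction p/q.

obs 1: x=2 → posterior Dirichlet(6, 9/4, 15/4, 9, 5/3)
obs 2: x=3 → posterior Dirichlet(6, 9/4, 15/4, 10, 5/3)
obs 3: x=4 → posterior Dirichlet(6, 9/4, 15/4, 10, 8/3)
obs 4: x=1 → posterior Dirichlet(6, 13/4, 15/4, 10, 8/3)
obs 5: x=4 → posterior Dirichlet(6, 13/4, 15/4, 10, 11/3)
obs 6: x=4 → posterior Dirichlet(6, 13/4, 15/4, 10, 14/3)
obs 7: x=1 → posterior Dirichlet(6, 17/4, 15/4, 10, 14/3)
obs 8: x=3 → posterior Dirichlet(6, 17/4, 15/4, 11, 14/3)
obs 9: x=4 → posterior Dirichlet(6, 17/4, 15/4, 11, 17/3)
obs 10: x=2 → posterior Dirichlet(6, 17/4, 19/4, 11, 17/3)
obs 11: x=1 → posterior Dirichlet(6, 21/4, 19/4, 11, 17/3)
obs 12: x=3 → posterior Dirichlet(6, 21/4, 19/4, 12, 17/3)
obs 13: x=3 → posterior Dirichlet(6, 21/4, 19/4, 13, 17/3)
obs 14: x=0 → posterior Dirichlet(7, 21/4, 19/4, 13, 17/3)

alpha_1=7, alpha_2=21/4, alpha_3=19/4, alpha_4=13, alpha_5=17/3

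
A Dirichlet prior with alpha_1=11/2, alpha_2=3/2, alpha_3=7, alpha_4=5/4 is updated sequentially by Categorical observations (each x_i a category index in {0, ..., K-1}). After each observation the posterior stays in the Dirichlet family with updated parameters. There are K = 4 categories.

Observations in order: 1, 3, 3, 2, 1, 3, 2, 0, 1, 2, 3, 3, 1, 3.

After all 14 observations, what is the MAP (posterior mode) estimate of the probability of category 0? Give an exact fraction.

obs 1: x=1 → posterior Dirichlet(11/2, 5/2, 7, 5/4)
obs 2: x=3 → posterior Dirichlet(11/2, 5/2, 7, 9/4)
obs 3: x=3 → posterior Dirichlet(11/2, 5/2, 7, 13/4)
obs 4: x=2 → posterior Dirichlet(11/2, 5/2, 8, 13/4)
obs 5: x=1 → posterior Dirichlet(11/2, 7/2, 8, 13/4)
obs 6: x=3 → posterior Dirichlet(11/2, 7/2, 8, 17/4)
obs 7: x=2 → posterior Dirichlet(11/2, 7/2, 9, 17/4)
obs 8: x=0 → posterior Dirichlet(13/2, 7/2, 9, 17/4)
obs 9: x=1 → posterior Dirichlet(13/2, 9/2, 9, 17/4)
obs 10: x=2 → posterior Dirichlet(13/2, 9/2, 10, 17/4)
obs 11: x=3 → posterior Dirichlet(13/2, 9/2, 10, 21/4)
obs 12: x=3 → posterior Dirichlet(13/2, 9/2, 10, 25/4)
obs 13: x=1 → posterior Dirichlet(13/2, 11/2, 10, 25/4)
obs 14: x=3 → posterior Dirichlet(13/2, 11/2, 10, 29/4)

22/101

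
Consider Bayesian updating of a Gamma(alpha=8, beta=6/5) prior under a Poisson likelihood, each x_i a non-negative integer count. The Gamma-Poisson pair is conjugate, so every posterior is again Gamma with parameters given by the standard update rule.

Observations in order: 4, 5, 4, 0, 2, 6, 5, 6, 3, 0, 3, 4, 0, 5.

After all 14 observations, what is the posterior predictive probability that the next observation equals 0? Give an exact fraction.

obs 1: x=4 → posterior Gamma(12, 11/5)
obs 2: x=5 → posterior Gamma(17, 16/5)
obs 3: x=4 → posterior Gamma(21, 21/5)
obs 4: x=0 → posterior Gamma(21, 26/5)
obs 5: x=2 → posterior Gamma(23, 31/5)
obs 6: x=6 → posterior Gamma(29, 36/5)
obs 7: x=5 → posterior Gamma(34, 41/5)
obs 8: x=6 → posterior Gamma(40, 46/5)
obs 9: x=3 → posterior Gamma(43, 51/5)
obs 10: x=0 → posterior Gamma(43, 56/5)
obs 11: x=3 → posterior Gamma(46, 61/5)
obs 12: x=4 → posterior Gamma(50, 66/5)
obs 13: x=0 → posterior Gamma(50, 71/5)
obs 14: x=5 → posterior Gamma(55, 76/5)

27845022646735246085708942640270237510630901953678069045666846448340637532704778556528083604798099685376/926138713099787670959935798024513966701772293499227988263405269197039529170894882252068039219702299428401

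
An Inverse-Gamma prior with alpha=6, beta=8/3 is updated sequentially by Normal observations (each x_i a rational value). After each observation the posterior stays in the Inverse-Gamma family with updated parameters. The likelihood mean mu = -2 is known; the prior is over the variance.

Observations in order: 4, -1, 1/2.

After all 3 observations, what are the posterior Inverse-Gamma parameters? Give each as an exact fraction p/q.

obs 1: x=4 → posterior Inverse-Gamma(13/2, 62/3)
obs 2: x=-1 → posterior Inverse-Gamma(7, 127/6)
obs 3: x=1/2 → posterior Inverse-Gamma(15/2, 583/24)

alpha=15/2, beta=583/24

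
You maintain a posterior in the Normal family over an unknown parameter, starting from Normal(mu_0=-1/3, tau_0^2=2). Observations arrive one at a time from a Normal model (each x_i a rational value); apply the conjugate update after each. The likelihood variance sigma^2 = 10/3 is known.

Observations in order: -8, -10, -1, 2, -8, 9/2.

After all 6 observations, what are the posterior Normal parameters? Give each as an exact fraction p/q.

obs 1: x=-8 → posterior Normal(-77/24, 5/4)
obs 2: x=-10 → posterior Normal(-167/33, 10/11)
obs 3: x=-1 → posterior Normal(-88/21, 5/7)
obs 4: x=2 → posterior Normal(-158/51, 10/17)
obs 5: x=-8 → posterior Normal(-23/6, 1/2)
obs 6: x=9/2 → posterior Normal(-379/138, 10/23)

mu_0=-379/138, tau_0^2=10/23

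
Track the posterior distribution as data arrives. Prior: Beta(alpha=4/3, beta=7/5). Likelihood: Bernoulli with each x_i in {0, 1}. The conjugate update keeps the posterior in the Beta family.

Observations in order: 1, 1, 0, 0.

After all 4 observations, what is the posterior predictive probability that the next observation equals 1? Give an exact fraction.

50/101

obs 1: x=1 → posterior Beta(7/3, 7/5)
obs 2: x=1 → posterior Beta(10/3, 7/5)
obs 3: x=0 → posterior Beta(10/3, 12/5)
obs 4: x=0 → posterior Beta(10/3, 17/5)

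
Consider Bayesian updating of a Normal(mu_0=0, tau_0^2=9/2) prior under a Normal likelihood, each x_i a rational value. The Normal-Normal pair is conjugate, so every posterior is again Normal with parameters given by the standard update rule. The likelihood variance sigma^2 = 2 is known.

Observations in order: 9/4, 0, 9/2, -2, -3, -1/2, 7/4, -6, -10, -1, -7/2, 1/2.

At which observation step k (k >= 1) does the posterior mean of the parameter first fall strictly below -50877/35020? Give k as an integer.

k = 11

obs 1: x=9/4 → posterior Normal(81/52, 18/13)
obs 2: x=0 → posterior Normal(81/88, 9/11)
obs 3: x=9/2 → posterior Normal(243/124, 18/31)
obs 4: x=-2 → posterior Normal(171/160, 9/20)
obs 5: x=-3 → posterior Normal(9/28, 18/49)
obs 6: x=-1/2 → posterior Normal(45/232, 9/29)
obs 7: x=7/4 → posterior Normal(27/67, 18/67)
obs 8: x=-6 → posterior Normal(-27/76, 9/38)
obs 9: x=-10 → posterior Normal(-117/85, 18/85)
obs 10: x=-1 → posterior Normal(-63/47, 9/47)
obs 11: x=-7/2 → posterior Normal(-315/206, 18/103)
obs 12: x=1/2 → posterior Normal(-153/112, 9/56)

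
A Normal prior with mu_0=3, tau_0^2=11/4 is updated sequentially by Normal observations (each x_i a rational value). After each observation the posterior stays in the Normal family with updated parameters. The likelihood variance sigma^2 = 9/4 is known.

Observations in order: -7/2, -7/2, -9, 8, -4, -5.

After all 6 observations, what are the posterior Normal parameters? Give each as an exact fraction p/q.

obs 1: x=-7/2 → posterior Normal(-23/40, 99/80)
obs 2: x=-7/2 → posterior Normal(-50/31, 99/124)
obs 3: x=-9 → posterior Normal(-149/42, 33/56)
obs 4: x=8 → posterior Normal(-61/53, 99/212)
obs 5: x=-4 → posterior Normal(-105/64, 99/256)
obs 6: x=-5 → posterior Normal(-32/15, 33/100)

mu_0=-32/15, tau_0^2=33/100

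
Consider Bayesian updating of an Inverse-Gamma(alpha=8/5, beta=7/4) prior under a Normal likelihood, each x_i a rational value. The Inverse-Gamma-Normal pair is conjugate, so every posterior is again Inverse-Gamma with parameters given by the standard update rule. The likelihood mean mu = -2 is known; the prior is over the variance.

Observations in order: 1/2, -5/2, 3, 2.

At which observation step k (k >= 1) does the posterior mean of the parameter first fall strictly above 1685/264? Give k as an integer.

obs 1: x=1/2 → posterior Inverse-Gamma(21/10, 39/8)
obs 2: x=-5/2 → posterior Inverse-Gamma(13/5, 5)
obs 3: x=3 → posterior Inverse-Gamma(31/10, 35/2)
obs 4: x=2 → posterior Inverse-Gamma(18/5, 51/2)

k = 3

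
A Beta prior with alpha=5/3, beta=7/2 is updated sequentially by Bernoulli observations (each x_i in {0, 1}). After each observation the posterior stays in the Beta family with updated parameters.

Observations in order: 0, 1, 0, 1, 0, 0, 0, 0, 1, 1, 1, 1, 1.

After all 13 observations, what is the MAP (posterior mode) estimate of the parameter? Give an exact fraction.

obs 1: x=0 → posterior Beta(5/3, 9/2)
obs 2: x=1 → posterior Beta(8/3, 9/2)
obs 3: x=0 → posterior Beta(8/3, 11/2)
obs 4: x=1 → posterior Beta(11/3, 11/2)
obs 5: x=0 → posterior Beta(11/3, 13/2)
obs 6: x=0 → posterior Beta(11/3, 15/2)
obs 7: x=0 → posterior Beta(11/3, 17/2)
obs 8: x=0 → posterior Beta(11/3, 19/2)
obs 9: x=1 → posterior Beta(14/3, 19/2)
obs 10: x=1 → posterior Beta(17/3, 19/2)
obs 11: x=1 → posterior Beta(20/3, 19/2)
obs 12: x=1 → posterior Beta(23/3, 19/2)
obs 13: x=1 → posterior Beta(26/3, 19/2)

46/97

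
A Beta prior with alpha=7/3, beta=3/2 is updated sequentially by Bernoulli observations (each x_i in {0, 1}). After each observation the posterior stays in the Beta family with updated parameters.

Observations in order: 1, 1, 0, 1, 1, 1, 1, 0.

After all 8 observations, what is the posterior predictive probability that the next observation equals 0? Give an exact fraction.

21/71

obs 1: x=1 → posterior Beta(10/3, 3/2)
obs 2: x=1 → posterior Beta(13/3, 3/2)
obs 3: x=0 → posterior Beta(13/3, 5/2)
obs 4: x=1 → posterior Beta(16/3, 5/2)
obs 5: x=1 → posterior Beta(19/3, 5/2)
obs 6: x=1 → posterior Beta(22/3, 5/2)
obs 7: x=1 → posterior Beta(25/3, 5/2)
obs 8: x=0 → posterior Beta(25/3, 7/2)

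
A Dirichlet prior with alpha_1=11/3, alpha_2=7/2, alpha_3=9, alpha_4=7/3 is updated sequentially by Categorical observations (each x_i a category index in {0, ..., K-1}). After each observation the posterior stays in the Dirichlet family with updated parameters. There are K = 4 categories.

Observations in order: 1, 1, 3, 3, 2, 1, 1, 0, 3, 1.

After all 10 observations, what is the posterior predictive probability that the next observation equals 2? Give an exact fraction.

20/57

obs 1: x=1 → posterior Dirichlet(11/3, 9/2, 9, 7/3)
obs 2: x=1 → posterior Dirichlet(11/3, 11/2, 9, 7/3)
obs 3: x=3 → posterior Dirichlet(11/3, 11/2, 9, 10/3)
obs 4: x=3 → posterior Dirichlet(11/3, 11/2, 9, 13/3)
obs 5: x=2 → posterior Dirichlet(11/3, 11/2, 10, 13/3)
obs 6: x=1 → posterior Dirichlet(11/3, 13/2, 10, 13/3)
obs 7: x=1 → posterior Dirichlet(11/3, 15/2, 10, 13/3)
obs 8: x=0 → posterior Dirichlet(14/3, 15/2, 10, 13/3)
obs 9: x=3 → posterior Dirichlet(14/3, 15/2, 10, 16/3)
obs 10: x=1 → posterior Dirichlet(14/3, 17/2, 10, 16/3)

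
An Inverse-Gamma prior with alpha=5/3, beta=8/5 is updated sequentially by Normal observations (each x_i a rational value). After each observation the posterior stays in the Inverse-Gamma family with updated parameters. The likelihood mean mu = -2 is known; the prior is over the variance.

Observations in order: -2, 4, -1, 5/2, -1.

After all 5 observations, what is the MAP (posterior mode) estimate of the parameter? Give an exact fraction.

obs 1: x=-2 → posterior Inverse-Gamma(13/6, 8/5)
obs 2: x=4 → posterior Inverse-Gamma(8/3, 98/5)
obs 3: x=-1 → posterior Inverse-Gamma(19/6, 201/10)
obs 4: x=5/2 → posterior Inverse-Gamma(11/3, 1209/40)
obs 5: x=-1 → posterior Inverse-Gamma(25/6, 1229/40)

3687/620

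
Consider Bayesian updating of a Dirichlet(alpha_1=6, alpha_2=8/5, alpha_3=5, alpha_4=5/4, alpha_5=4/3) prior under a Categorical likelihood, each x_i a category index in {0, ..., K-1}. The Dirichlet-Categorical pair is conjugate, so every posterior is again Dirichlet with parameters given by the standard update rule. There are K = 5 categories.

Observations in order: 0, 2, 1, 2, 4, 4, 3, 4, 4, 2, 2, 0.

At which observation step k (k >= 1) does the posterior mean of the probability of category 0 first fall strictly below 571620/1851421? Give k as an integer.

k = 8

obs 1: x=0 → posterior Dirichlet(7, 8/5, 5, 5/4, 4/3)
obs 2: x=2 → posterior Dirichlet(7, 8/5, 6, 5/4, 4/3)
obs 3: x=1 → posterior Dirichlet(7, 13/5, 6, 5/4, 4/3)
obs 4: x=2 → posterior Dirichlet(7, 13/5, 7, 5/4, 4/3)
obs 5: x=4 → posterior Dirichlet(7, 13/5, 7, 5/4, 7/3)
obs 6: x=4 → posterior Dirichlet(7, 13/5, 7, 5/4, 10/3)
obs 7: x=3 → posterior Dirichlet(7, 13/5, 7, 9/4, 10/3)
obs 8: x=4 → posterior Dirichlet(7, 13/5, 7, 9/4, 13/3)
obs 9: x=4 → posterior Dirichlet(7, 13/5, 7, 9/4, 16/3)
obs 10: x=2 → posterior Dirichlet(7, 13/5, 8, 9/4, 16/3)
obs 11: x=2 → posterior Dirichlet(7, 13/5, 9, 9/4, 16/3)
obs 12: x=0 → posterior Dirichlet(8, 13/5, 9, 9/4, 16/3)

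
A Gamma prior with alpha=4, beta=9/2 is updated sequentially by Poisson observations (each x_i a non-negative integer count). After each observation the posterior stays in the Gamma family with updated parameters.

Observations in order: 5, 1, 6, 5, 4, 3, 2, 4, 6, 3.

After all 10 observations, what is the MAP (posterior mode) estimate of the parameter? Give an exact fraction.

84/29

obs 1: x=5 → posterior Gamma(9, 11/2)
obs 2: x=1 → posterior Gamma(10, 13/2)
obs 3: x=6 → posterior Gamma(16, 15/2)
obs 4: x=5 → posterior Gamma(21, 17/2)
obs 5: x=4 → posterior Gamma(25, 19/2)
obs 6: x=3 → posterior Gamma(28, 21/2)
obs 7: x=2 → posterior Gamma(30, 23/2)
obs 8: x=4 → posterior Gamma(34, 25/2)
obs 9: x=6 → posterior Gamma(40, 27/2)
obs 10: x=3 → posterior Gamma(43, 29/2)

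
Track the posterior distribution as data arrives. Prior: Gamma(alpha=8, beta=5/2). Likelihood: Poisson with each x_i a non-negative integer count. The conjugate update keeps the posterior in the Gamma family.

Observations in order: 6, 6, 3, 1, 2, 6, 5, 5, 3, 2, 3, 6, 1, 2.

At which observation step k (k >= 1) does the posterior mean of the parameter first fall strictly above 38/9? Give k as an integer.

k = 2

obs 1: x=6 → posterior Gamma(14, 7/2)
obs 2: x=6 → posterior Gamma(20, 9/2)
obs 3: x=3 → posterior Gamma(23, 11/2)
obs 4: x=1 → posterior Gamma(24, 13/2)
obs 5: x=2 → posterior Gamma(26, 15/2)
obs 6: x=6 → posterior Gamma(32, 17/2)
obs 7: x=5 → posterior Gamma(37, 19/2)
obs 8: x=5 → posterior Gamma(42, 21/2)
obs 9: x=3 → posterior Gamma(45, 23/2)
obs 10: x=2 → posterior Gamma(47, 25/2)
obs 11: x=3 → posterior Gamma(50, 27/2)
obs 12: x=6 → posterior Gamma(56, 29/2)
obs 13: x=1 → posterior Gamma(57, 31/2)
obs 14: x=2 → posterior Gamma(59, 33/2)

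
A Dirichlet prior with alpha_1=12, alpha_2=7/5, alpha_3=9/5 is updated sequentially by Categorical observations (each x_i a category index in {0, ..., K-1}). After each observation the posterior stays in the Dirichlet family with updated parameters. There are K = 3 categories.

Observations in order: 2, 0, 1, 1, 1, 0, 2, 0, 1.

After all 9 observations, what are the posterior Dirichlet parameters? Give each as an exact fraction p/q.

alpha_1=15, alpha_2=27/5, alpha_3=19/5

obs 1: x=2 → posterior Dirichlet(12, 7/5, 14/5)
obs 2: x=0 → posterior Dirichlet(13, 7/5, 14/5)
obs 3: x=1 → posterior Dirichlet(13, 12/5, 14/5)
obs 4: x=1 → posterior Dirichlet(13, 17/5, 14/5)
obs 5: x=1 → posterior Dirichlet(13, 22/5, 14/5)
obs 6: x=0 → posterior Dirichlet(14, 22/5, 14/5)
obs 7: x=2 → posterior Dirichlet(14, 22/5, 19/5)
obs 8: x=0 → posterior Dirichlet(15, 22/5, 19/5)
obs 9: x=1 → posterior Dirichlet(15, 27/5, 19/5)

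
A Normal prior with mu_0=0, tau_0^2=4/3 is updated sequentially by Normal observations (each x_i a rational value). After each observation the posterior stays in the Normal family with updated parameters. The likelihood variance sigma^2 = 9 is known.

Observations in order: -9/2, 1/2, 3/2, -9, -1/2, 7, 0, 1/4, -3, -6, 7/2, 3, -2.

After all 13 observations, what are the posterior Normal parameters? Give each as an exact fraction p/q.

obs 1: x=-9/2 → posterior Normal(-18/31, 36/31)
obs 2: x=1/2 → posterior Normal(-16/35, 36/35)
obs 3: x=3/2 → posterior Normal(-10/39, 12/13)
obs 4: x=-9 → posterior Normal(-46/43, 36/43)
obs 5: x=-1/2 → posterior Normal(-48/47, 36/47)
obs 6: x=7 → posterior Normal(-20/51, 12/17)
obs 7: x=0 → posterior Normal(-4/11, 36/55)
obs 8: x=1/4 → posterior Normal(-19/59, 36/59)
obs 9: x=-3 → posterior Normal(-31/63, 4/7)
obs 10: x=-6 → posterior Normal(-55/67, 36/67)
obs 11: x=7/2 → posterior Normal(-41/71, 36/71)
obs 12: x=3 → posterior Normal(-29/75, 12/25)
obs 13: x=-2 → posterior Normal(-37/79, 36/79)

mu_0=-37/79, tau_0^2=36/79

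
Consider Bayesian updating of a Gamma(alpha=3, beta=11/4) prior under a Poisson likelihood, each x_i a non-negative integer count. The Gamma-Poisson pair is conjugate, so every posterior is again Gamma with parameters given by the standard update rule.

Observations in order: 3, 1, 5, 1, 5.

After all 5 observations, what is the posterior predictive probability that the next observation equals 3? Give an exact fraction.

obs 1: x=3 → posterior Gamma(6, 15/4)
obs 2: x=1 → posterior Gamma(7, 19/4)
obs 3: x=5 → posterior Gamma(12, 23/4)
obs 4: x=1 → posterior Gamma(13, 27/4)
obs 5: x=5 → posterior Gamma(18, 31/4)

10200590423026065202363572156672/53267084511116409969329833984375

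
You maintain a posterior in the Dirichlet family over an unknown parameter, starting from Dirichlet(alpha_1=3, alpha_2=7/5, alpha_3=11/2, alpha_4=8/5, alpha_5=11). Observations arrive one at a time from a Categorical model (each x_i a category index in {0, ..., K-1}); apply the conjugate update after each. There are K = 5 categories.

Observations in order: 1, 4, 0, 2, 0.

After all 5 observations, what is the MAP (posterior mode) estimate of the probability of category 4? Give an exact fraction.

22/45

obs 1: x=1 → posterior Dirichlet(3, 12/5, 11/2, 8/5, 11)
obs 2: x=4 → posterior Dirichlet(3, 12/5, 11/2, 8/5, 12)
obs 3: x=0 → posterior Dirichlet(4, 12/5, 11/2, 8/5, 12)
obs 4: x=2 → posterior Dirichlet(4, 12/5, 13/2, 8/5, 12)
obs 5: x=0 → posterior Dirichlet(5, 12/5, 13/2, 8/5, 12)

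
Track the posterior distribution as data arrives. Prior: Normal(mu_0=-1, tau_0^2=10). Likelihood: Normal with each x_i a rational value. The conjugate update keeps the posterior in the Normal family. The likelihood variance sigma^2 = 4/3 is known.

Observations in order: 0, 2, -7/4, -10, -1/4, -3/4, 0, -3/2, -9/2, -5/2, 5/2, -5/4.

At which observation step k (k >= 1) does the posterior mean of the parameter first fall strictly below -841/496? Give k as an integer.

k = 4

obs 1: x=0 → posterior Normal(-2/17, 20/17)
obs 2: x=2 → posterior Normal(7/8, 5/8)
obs 3: x=-7/4 → posterior Normal(7/188, 20/47)
obs 4: x=-10 → posterior Normal(-593/248, 10/31)
obs 5: x=-1/4 → posterior Normal(-152/77, 20/77)
obs 6: x=-3/4 → posterior Normal(-653/368, 5/23)
obs 7: x=0 → posterior Normal(-653/428, 20/107)
obs 8: x=-3/2 → posterior Normal(-743/488, 10/61)
obs 9: x=-9/2 → posterior Normal(-1013/548, 20/137)
obs 10: x=-5/2 → posterior Normal(-1163/608, 5/38)
obs 11: x=5/2 → posterior Normal(-1013/668, 20/167)
obs 12: x=-5/4 → posterior Normal(-136/91, 10/91)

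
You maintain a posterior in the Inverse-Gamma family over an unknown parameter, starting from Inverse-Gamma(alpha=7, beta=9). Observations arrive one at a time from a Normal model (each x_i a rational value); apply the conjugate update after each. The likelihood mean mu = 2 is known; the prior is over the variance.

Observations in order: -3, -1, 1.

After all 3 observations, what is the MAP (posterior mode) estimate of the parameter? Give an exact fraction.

53/19

obs 1: x=-3 → posterior Inverse-Gamma(15/2, 43/2)
obs 2: x=-1 → posterior Inverse-Gamma(8, 26)
obs 3: x=1 → posterior Inverse-Gamma(17/2, 53/2)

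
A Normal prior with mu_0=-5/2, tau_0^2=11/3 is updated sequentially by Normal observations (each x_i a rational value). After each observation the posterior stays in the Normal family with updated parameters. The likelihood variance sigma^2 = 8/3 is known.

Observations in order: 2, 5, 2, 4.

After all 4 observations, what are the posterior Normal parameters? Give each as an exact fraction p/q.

mu_0=123/52, tau_0^2=22/39

obs 1: x=2 → posterior Normal(2/19, 88/57)
obs 2: x=5 → posterior Normal(19/10, 44/45)
obs 3: x=2 → posterior Normal(79/41, 88/123)
obs 4: x=4 → posterior Normal(123/52, 22/39)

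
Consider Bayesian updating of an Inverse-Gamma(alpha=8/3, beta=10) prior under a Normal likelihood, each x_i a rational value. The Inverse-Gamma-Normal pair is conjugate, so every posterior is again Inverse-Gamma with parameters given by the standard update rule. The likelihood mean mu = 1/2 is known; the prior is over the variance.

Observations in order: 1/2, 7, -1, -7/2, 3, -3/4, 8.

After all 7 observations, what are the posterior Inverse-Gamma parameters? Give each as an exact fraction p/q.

obs 1: x=1/2 → posterior Inverse-Gamma(19/6, 10)
obs 2: x=7 → posterior Inverse-Gamma(11/3, 249/8)
obs 3: x=-1 → posterior Inverse-Gamma(25/6, 129/4)
obs 4: x=-7/2 → posterior Inverse-Gamma(14/3, 161/4)
obs 5: x=3 → posterior Inverse-Gamma(31/6, 347/8)
obs 6: x=-3/4 → posterior Inverse-Gamma(17/3, 1413/32)
obs 7: x=8 → posterior Inverse-Gamma(37/6, 2313/32)

alpha=37/6, beta=2313/32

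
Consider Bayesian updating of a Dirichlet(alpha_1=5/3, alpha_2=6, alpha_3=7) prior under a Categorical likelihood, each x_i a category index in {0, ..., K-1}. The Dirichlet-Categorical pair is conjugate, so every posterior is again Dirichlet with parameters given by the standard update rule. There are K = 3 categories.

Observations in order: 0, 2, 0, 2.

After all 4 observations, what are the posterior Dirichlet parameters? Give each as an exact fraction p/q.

alpha_1=11/3, alpha_2=6, alpha_3=9

obs 1: x=0 → posterior Dirichlet(8/3, 6, 7)
obs 2: x=2 → posterior Dirichlet(8/3, 6, 8)
obs 3: x=0 → posterior Dirichlet(11/3, 6, 8)
obs 4: x=2 → posterior Dirichlet(11/3, 6, 9)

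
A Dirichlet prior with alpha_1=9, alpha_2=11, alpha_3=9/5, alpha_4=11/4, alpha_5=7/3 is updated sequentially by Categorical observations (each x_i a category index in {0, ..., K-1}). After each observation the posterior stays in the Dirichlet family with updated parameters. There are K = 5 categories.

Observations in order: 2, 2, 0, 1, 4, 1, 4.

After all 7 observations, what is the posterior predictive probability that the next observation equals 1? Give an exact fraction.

780/2033

obs 1: x=2 → posterior Dirichlet(9, 11, 14/5, 11/4, 7/3)
obs 2: x=2 → posterior Dirichlet(9, 11, 19/5, 11/4, 7/3)
obs 3: x=0 → posterior Dirichlet(10, 11, 19/5, 11/4, 7/3)
obs 4: x=1 → posterior Dirichlet(10, 12, 19/5, 11/4, 7/3)
obs 5: x=4 → posterior Dirichlet(10, 12, 19/5, 11/4, 10/3)
obs 6: x=1 → posterior Dirichlet(10, 13, 19/5, 11/4, 10/3)
obs 7: x=4 → posterior Dirichlet(10, 13, 19/5, 11/4, 13/3)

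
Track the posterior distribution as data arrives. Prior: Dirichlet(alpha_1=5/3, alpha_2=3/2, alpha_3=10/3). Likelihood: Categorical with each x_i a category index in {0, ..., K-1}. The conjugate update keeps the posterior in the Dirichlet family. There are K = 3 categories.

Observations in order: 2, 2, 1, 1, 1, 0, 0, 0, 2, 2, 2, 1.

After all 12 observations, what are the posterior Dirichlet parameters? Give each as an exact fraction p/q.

alpha_1=14/3, alpha_2=11/2, alpha_3=25/3

obs 1: x=2 → posterior Dirichlet(5/3, 3/2, 13/3)
obs 2: x=2 → posterior Dirichlet(5/3, 3/2, 16/3)
obs 3: x=1 → posterior Dirichlet(5/3, 5/2, 16/3)
obs 4: x=1 → posterior Dirichlet(5/3, 7/2, 16/3)
obs 5: x=1 → posterior Dirichlet(5/3, 9/2, 16/3)
obs 6: x=0 → posterior Dirichlet(8/3, 9/2, 16/3)
obs 7: x=0 → posterior Dirichlet(11/3, 9/2, 16/3)
obs 8: x=0 → posterior Dirichlet(14/3, 9/2, 16/3)
obs 9: x=2 → posterior Dirichlet(14/3, 9/2, 19/3)
obs 10: x=2 → posterior Dirichlet(14/3, 9/2, 22/3)
obs 11: x=2 → posterior Dirichlet(14/3, 9/2, 25/3)
obs 12: x=1 → posterior Dirichlet(14/3, 11/2, 25/3)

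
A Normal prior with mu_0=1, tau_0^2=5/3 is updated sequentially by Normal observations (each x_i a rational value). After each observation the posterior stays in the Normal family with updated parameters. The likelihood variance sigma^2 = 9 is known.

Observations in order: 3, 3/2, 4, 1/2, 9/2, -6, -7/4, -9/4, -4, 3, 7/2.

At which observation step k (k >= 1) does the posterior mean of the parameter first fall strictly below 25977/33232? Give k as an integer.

obs 1: x=3 → posterior Normal(21/16, 45/32)
obs 2: x=3/2 → posterior Normal(99/74, 45/37)
obs 3: x=4 → posterior Normal(139/84, 15/14)
obs 4: x=1/2 → posterior Normal(72/47, 45/47)
obs 5: x=9/2 → posterior Normal(189/104, 45/52)
obs 6: x=-6 → posterior Normal(43/38, 15/19)
obs 7: x=-7/4 → posterior Normal(223/248, 45/62)
obs 8: x=-9/4 → posterior Normal(89/134, 45/67)
obs 9: x=-4 → posterior Normal(49/144, 5/8)
obs 10: x=3 → posterior Normal(79/154, 45/77)
obs 11: x=7/2 → posterior Normal(57/82, 45/82)

k = 8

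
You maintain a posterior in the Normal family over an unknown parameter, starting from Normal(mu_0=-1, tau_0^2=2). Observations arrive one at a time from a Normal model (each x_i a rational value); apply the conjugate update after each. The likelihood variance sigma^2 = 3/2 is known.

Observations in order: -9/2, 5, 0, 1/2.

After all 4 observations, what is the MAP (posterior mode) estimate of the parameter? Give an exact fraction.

obs 1: x=-9/2 → posterior Normal(-3, 6/7)
obs 2: x=5 → posterior Normal(-1/11, 6/11)
obs 3: x=0 → posterior Normal(-1/15, 2/5)
obs 4: x=1/2 → posterior Normal(1/19, 6/19)

1/19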